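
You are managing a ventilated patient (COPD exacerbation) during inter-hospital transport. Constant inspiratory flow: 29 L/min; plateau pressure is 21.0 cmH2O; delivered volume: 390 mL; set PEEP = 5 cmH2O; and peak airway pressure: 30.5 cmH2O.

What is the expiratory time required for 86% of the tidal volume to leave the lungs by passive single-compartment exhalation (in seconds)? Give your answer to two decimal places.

Flow: 29 L/min ÷ 60 = 0.4833 L/s.
R = (PIP − Pplat)/V̇ = (30.5 − 21.0) / 0.4833 = 9.5/0.4833 = 19.657 cmH2O·s/L.
C = Vt/(Pplat − PEEP) = 390.0 / (21.0 − 5) = 390.0/16.0 = 24.375 mL/cmH2O.
τ = R × C = 19.657 × 0.02438 L/cmH2O = 0.4792 s.
t = −τ·ln(1 − 0.86) = −0.4792·ln(0.14) = 0.9422 s.

0.94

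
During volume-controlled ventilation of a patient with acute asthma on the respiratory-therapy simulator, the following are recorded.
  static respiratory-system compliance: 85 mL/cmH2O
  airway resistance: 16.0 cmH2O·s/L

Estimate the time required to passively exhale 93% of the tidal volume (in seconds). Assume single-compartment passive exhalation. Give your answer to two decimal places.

3.62

τ = R × C = 16.0 × 85 mL/cmH2O = 16.0 × 0.085 L/cmH2O = 1.36 s.
Exhaled fraction f = 1 − e^(−t/τ) → t = −τ·ln(1 − f) = −1.36·ln(0.07) = 3.617 s.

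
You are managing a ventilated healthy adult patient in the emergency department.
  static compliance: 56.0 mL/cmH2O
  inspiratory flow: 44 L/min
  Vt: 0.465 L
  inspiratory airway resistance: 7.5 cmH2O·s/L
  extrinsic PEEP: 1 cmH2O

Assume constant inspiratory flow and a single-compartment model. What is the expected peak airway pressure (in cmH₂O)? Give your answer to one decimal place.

Flow: 44 L/min ÷ 60 = 0.7333 L/s.
Equation of motion (constant flow): PIP = Vt/C + R·V̇ + PEEP.
PIP = 465/56.0 + 7.5×0.7333 + 1 = 8.304 + 5.5 + 1 = 14.804 cmH2O.

14.8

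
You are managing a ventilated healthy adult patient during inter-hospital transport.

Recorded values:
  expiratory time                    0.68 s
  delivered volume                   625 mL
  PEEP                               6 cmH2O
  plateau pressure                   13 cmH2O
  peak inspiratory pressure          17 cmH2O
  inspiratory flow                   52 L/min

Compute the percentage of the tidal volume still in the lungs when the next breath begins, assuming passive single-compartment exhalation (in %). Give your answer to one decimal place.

Flow: 52 L/min ÷ 60 = 0.8667 L/s.
R = (PIP − Pplat)/V̇ = (17 − 13) / 0.8667 = 4.0/0.8667 = 4.615 cmH2O·s/L.
C = Vt/(Pplat − PEEP) = 625.0 / (13 − 6) = 625.0/7.0 = 89.286 mL/cmH2O.
τ = R × C = 4.615 × 0.08929 L/cmH2O = 0.4121 s.
Fraction remaining at end-expiration = e^(−Te/τ) = e^(−0.68/0.4121) = 0.192 → 19.2%.

19.2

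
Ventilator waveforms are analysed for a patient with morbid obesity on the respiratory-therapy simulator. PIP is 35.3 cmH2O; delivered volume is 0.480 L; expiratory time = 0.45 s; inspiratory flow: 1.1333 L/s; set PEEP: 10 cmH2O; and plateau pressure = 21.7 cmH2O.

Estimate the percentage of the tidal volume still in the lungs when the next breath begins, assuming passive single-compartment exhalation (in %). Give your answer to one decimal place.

R = (PIP − Pplat)/V̇ = (35.3 − 21.7) / 1.1333 = 13.6/1.1333 = 12.0 cmH2O·s/L.
C = Vt/(Pplat − PEEP) = 480.0 / (21.7 − 10) = 480.0/11.7 = 41.026 mL/cmH2O.
τ = R × C = 12.0 × 0.04103 L/cmH2O = 0.4924 s.
Fraction remaining at end-expiration = e^(−Te/τ) = e^(−0.45/0.4924) = 0.401 → 40.1%.

40.1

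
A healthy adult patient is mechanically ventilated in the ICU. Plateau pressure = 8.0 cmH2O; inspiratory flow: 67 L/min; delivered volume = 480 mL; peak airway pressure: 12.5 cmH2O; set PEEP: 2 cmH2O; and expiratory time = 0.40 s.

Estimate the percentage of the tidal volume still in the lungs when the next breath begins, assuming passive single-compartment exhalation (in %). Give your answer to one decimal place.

28.9

Flow: 67 L/min ÷ 60 = 1.1167 L/s.
R = (PIP − Pplat)/V̇ = (12.5 − 8.0) / 1.1167 = 4.5/1.1167 = 4.03 cmH2O·s/L.
C = Vt/(Pplat − PEEP) = 480.0 / (8.0 − 2) = 480.0/6.0 = 80.0 mL/cmH2O.
τ = R × C = 4.03 × 0.08 L/cmH2O = 0.3224 s.
Fraction remaining at end-expiration = e^(−Te/τ) = e^(−0.40/0.3224) = 0.2892 → 28.92%.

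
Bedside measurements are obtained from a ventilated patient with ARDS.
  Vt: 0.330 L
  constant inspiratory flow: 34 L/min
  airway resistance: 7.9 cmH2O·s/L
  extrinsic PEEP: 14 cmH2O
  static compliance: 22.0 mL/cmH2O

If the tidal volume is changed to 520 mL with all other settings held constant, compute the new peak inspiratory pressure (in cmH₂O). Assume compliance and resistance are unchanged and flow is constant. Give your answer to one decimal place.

Flow: 34 L/min ÷ 60 = 0.5667 L/s.
PIP = Vt/C + R·V̇ + PEEP (constant-flow equation of motion).
Only the elastic term changes: ΔPIP = ΔVt / C = (520 − 330) / 22.0 = 8.636 cmH2O.
Original PIP = 330/22.0 + 7.9×0.5667 + 14 = 33.477 cmH2O; new PIP = 33.477 + (8.636) = 42.113 cmH2O.

42.1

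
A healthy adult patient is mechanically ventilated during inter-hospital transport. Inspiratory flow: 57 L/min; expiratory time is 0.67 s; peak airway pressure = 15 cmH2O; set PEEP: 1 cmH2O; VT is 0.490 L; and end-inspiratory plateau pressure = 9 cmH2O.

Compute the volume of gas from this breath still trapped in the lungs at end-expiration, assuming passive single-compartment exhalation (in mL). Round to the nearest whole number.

87

Flow: 57 L/min ÷ 60 = 0.95 L/s.
R = (PIP − Pplat)/V̇ = (15 − 9) / 0.95 = 6.0/0.95 = 6.316 cmH2O·s/L.
C = Vt/(Pplat − PEEP) = 490.0 / (9 − 1) = 490.0/8.0 = 61.25 mL/cmH2O.
τ = R × C = 6.316 × 0.06125 L/cmH2O = 0.3869 s.
Fraction remaining = e^(−Te/τ) = e^(−0.67/0.3869) = 0.177.
Trapped volume = 490.0 × 0.177 = 86.73 mL.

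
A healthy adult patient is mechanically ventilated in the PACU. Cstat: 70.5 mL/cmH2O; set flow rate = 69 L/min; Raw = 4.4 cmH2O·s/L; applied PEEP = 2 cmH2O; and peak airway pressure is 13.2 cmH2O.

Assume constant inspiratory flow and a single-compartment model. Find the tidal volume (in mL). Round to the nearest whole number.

Flow: 69 L/min ÷ 60 = 1.15 L/s.
Equation of motion (constant flow): PIP = Vt/C + R·V̇ + PEEP.
Vt/C = PIP − R·V̇ − PEEP = 13.2 − 5.06 − 2 = 6.14 cmH2O.
Vt = C × 6.14 = 70.5 × 6.14 = 432.87 mL.

433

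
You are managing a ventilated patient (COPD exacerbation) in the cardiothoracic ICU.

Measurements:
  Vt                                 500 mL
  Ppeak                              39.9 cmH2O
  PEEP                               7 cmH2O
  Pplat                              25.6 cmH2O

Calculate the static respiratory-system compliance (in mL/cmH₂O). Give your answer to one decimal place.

Cstat = Vt / (Pplat − PEEP) = 500 / (25.6 − 7) = 500 / 18.6 = 26.882 mL/cmH2O.

26.9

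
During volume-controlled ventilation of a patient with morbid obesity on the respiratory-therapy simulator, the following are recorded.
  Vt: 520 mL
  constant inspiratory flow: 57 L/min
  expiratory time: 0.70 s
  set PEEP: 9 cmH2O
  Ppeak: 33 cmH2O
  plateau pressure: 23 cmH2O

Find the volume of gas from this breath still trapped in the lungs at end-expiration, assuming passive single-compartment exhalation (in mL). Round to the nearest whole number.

87

Flow: 57 L/min ÷ 60 = 0.95 L/s.
R = (PIP − Pplat)/V̇ = (33 − 23) / 0.95 = 10.0/0.95 = 10.526 cmH2O·s/L.
C = Vt/(Pplat − PEEP) = 520.0 / (23 − 9) = 520.0/14.0 = 37.143 mL/cmH2O.
τ = R × C = 10.526 × 0.03714 L/cmH2O = 0.3909 s.
Fraction remaining = e^(−Te/τ) = e^(−0.70/0.3909) = 0.1668.
Trapped volume = 520.0 × 0.1668 = 86.736 mL.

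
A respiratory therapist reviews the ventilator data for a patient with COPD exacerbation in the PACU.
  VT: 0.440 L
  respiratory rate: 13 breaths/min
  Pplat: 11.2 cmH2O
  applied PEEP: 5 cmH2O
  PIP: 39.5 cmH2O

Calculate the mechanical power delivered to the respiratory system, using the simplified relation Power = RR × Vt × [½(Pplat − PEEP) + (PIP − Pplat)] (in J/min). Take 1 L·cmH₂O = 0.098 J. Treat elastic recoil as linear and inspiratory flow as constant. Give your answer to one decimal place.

Per-breath work = Vt × [½(Pplat−PEEP) + (PIP−Pplat)] = 0.440 × [0.5×6.2 + 28.3] = 0.440 × 31.4 = 13.816 L·cmH2O.
Power = 13 × 13.816 = 179.61 L·cmH2O/min.
× 0.098 J/(L·cmH2O) → 17.602 J/min.

17.6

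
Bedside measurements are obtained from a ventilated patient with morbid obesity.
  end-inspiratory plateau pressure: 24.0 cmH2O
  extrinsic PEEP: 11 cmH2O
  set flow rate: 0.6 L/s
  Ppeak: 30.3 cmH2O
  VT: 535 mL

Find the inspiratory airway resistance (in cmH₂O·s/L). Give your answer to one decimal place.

Raw = (PIP − Pplat) / flow = (30.3 − 24.0) / 0.6 = 6.3 / 0.6 = 10.5 cmH2O·s/L.

10.5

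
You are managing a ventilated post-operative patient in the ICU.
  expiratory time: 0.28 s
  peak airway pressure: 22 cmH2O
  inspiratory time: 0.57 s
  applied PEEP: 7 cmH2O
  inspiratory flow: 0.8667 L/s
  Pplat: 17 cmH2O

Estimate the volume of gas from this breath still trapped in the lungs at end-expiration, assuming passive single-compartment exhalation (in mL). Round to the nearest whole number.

Vt = flow × Ti = 0.8667 L/s × 0.57 s × 1000 mL/L = 494.02 mL.
R = (PIP − Pplat)/V̇ = (22 − 17) / 0.8667 = 5.0/0.8667 = 5.769 cmH2O·s/L.
C = Vt/(Pplat − PEEP) = 494.02 / (17 − 7) = 494.02/10.0 = 49.402 mL/cmH2O.
τ = R × C = 5.769 × 0.0494 L/cmH2O = 0.285 s.
Fraction remaining = e^(−Te/τ) = e^(−0.28/0.285) = 0.3744.
Trapped volume = 494.02 × 0.3744 = 184.96 mL.

185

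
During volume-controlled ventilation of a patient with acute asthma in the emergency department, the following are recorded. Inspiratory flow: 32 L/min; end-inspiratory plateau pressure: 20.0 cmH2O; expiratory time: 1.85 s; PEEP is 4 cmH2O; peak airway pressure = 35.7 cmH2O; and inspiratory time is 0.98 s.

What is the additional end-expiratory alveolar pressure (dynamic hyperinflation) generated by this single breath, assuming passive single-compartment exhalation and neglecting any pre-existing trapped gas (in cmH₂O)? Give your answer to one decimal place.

Flow: 32 L/min ÷ 60 = 0.5333 L/s.
Vt = flow × Ti = 0.5333 L/s × 0.98 s × 1000 mL/L = 522.63 mL.
R = (PIP − Pplat)/V̇ = (35.7 − 20.0) / 0.5333 = 15.7/0.5333 = 29.439 cmH2O·s/L.
C = Vt/(Pplat − PEEP) = 522.63 / (20.0 − 4) = 522.63/16.0 = 32.664 mL/cmH2O.
τ = R × C = 29.439 × 0.03266 L/cmH2O = 0.9615 s.
Fraction remaining = e^(−Te/τ) = e^(−1.85/0.9615) = 0.146; trapped volume = 522.63 × 0.146 = 76.304 mL.
Additional alveolar pressure from trapping ≈ V_trapped / C = 76.304 / 32.664 = 2.336 cmH2O.

2.3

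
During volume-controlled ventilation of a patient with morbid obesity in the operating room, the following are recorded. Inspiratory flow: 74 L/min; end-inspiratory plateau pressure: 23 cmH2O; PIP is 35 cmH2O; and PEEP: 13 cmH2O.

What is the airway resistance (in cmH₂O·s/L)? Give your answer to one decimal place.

Flow: 74 L/min ÷ 60 = 1.2333 L/s.
Raw = (PIP − Pplat) / flow = (35 − 23) / 1.2333 = 12.0 / 1.2333 = 9.73 cmH2O·s/L.

9.7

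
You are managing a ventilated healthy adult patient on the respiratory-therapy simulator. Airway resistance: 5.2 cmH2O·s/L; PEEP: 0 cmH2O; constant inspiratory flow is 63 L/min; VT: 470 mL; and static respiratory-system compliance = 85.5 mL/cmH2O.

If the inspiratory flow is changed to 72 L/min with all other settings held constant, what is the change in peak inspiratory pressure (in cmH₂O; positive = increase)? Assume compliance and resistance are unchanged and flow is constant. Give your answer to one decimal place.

0.8

Flow: 63 L/min ÷ 60 = 1.05 L/s.
New flow: 72 L/min ÷ 60 = 1.2 L/s.
PIP = Vt/C + R·V̇ + PEEP (constant-flow equation of motion).
Only the resistive term changes: ΔPIP = R × ΔV̇ = 5.2 × (1.2 − 1.05) = 5.2 × 0.15 = 0.78 cmH2O.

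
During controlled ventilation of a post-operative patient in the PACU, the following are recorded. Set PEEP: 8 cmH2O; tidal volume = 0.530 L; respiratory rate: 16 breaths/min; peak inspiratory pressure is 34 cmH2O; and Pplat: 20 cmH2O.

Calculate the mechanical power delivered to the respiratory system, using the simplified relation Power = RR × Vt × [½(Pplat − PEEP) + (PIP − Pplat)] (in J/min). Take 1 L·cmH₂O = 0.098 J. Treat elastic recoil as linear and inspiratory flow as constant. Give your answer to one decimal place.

Per-breath work = Vt × [½(Pplat−PEEP) + (PIP−Pplat)] = 0.530 × [0.5×12.0 + 14.0] = 0.530 × 20.0 = 10.6 L·cmH2O.
Power = 16 × 10.6 = 169.6 L·cmH2O/min.
× 0.098 J/(L·cmH2O) → 16.621 J/min.

16.6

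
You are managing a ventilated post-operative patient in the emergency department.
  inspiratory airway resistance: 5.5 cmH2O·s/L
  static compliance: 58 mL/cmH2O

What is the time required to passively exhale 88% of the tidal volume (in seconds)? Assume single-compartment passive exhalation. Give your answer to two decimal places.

0.68

τ = R × C = 5.5 × 58 mL/cmH2O = 5.5 × 0.058 L/cmH2O = 0.319 s.
Exhaled fraction f = 1 − e^(−t/τ) → t = −τ·ln(1 − f) = −0.319·ln(0.12) = 0.6764 s.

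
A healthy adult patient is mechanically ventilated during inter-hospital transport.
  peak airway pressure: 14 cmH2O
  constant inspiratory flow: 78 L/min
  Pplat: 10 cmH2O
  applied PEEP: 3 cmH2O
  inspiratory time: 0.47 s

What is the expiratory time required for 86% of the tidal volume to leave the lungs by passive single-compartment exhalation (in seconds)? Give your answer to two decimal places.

Flow: 78 L/min ÷ 60 = 1.3 L/s.
Vt = flow × Ti = 1.3 L/s × 0.47 s × 1000 mL/L = 611.0 mL.
R = (PIP − Pplat)/V̇ = (14 − 10) / 1.3 = 4.0/1.3 = 3.077 cmH2O·s/L.
C = Vt/(Pplat − PEEP) = 611.0 / (10 − 3) = 611.0/7.0 = 87.286 mL/cmH2O.
τ = R × C = 3.077 × 0.08729 L/cmH2O = 0.2686 s.
t = −τ·ln(1 − 0.86) = −0.2686·ln(0.14) = 0.5281 s.

0.53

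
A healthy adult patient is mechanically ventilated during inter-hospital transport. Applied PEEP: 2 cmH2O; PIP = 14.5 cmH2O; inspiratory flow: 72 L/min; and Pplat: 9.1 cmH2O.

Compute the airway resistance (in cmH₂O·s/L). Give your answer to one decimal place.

Flow: 72 L/min ÷ 60 = 1.2 L/s.
Raw = (PIP − Pplat) / flow = (14.5 − 9.1) / 1.2 = 5.4 / 1.2 = 4.5 cmH2O·s/L.

4.5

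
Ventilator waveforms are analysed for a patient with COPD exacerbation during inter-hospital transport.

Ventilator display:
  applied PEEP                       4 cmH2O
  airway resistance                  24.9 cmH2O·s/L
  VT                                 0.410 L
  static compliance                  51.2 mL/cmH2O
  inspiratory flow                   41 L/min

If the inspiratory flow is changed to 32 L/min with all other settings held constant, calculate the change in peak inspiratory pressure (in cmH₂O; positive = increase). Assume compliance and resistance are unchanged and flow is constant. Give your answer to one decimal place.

Flow: 41 L/min ÷ 60 = 0.6833 L/s.
New flow: 32 L/min ÷ 60 = 0.5333 L/s.
PIP = Vt/C + R·V̇ + PEEP (constant-flow equation of motion).
Only the resistive term changes: ΔPIP = R × ΔV̇ = 24.9 × (0.5333 − 0.6833) = 24.9 × -0.15 = -3.735 cmH2O.

-3.7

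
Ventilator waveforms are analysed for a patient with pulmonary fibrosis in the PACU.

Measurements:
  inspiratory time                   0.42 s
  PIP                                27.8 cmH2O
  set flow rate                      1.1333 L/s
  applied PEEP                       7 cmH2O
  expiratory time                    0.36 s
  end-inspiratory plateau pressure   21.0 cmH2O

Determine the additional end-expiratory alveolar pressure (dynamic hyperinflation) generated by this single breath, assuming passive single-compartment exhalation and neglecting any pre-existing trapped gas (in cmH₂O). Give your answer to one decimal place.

Vt = flow × Ti = 1.1333 L/s × 0.42 s × 1000 mL/L = 475.99 mL.
R = (PIP − Pplat)/V̇ = (27.8 − 21.0) / 1.1333 = 6.8/1.1333 = 6.0 cmH2O·s/L.
C = Vt/(Pplat − PEEP) = 475.99 / (21.0 − 7) = 475.99/14.0 = 33.999 mL/cmH2O.
τ = R × C = 6.0 × 0.034 L/cmH2O = 0.204 s.
Fraction remaining = e^(−Te/τ) = e^(−0.36/0.204) = 0.1712; trapped volume = 475.99 × 0.1712 = 81.489 mL.
Additional alveolar pressure from trapping ≈ V_trapped / C = 81.489 / 33.999 = 2.397 cmH2O.

2.4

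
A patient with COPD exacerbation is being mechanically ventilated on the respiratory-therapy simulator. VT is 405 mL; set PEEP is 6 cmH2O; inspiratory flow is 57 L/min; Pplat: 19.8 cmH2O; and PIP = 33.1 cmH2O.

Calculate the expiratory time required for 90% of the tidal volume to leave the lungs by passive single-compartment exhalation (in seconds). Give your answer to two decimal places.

Flow: 57 L/min ÷ 60 = 0.95 L/s.
R = (PIP − Pplat)/V̇ = (33.1 − 19.8) / 0.95 = 13.3/0.95 = 14.0 cmH2O·s/L.
C = Vt/(Pplat − PEEP) = 405.0 / (19.8 − 6) = 405.0/13.8 = 29.348 mL/cmH2O.
τ = R × C = 14.0 × 0.02935 L/cmH2O = 0.4109 s.
t = −τ·ln(1 − 0.90) = −0.4109·ln(0.1) = 0.9461 s.

0.95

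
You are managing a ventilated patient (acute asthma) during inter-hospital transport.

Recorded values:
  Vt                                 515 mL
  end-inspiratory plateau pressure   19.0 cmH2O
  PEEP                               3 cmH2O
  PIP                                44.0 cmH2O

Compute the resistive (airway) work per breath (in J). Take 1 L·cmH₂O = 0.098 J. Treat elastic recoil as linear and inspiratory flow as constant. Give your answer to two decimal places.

With constant inspiratory flow the resistive pressure is constant at PIP − Pplat = 44.0 − 19.0 = 25.0 cmH2O, so resistive work = 25.0 × 0.515 = 12.875 L·cmH2O.
× 0.098 J/(L·cmH2O) → 1.262 J.

1.26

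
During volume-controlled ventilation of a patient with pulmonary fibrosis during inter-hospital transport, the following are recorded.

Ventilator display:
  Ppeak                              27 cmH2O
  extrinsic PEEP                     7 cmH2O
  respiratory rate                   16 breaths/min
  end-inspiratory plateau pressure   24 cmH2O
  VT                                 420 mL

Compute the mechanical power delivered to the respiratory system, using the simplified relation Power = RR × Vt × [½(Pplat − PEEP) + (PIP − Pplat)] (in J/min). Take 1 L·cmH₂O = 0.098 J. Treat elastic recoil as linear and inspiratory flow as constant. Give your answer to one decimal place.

Per-breath work = Vt × [½(Pplat−PEEP) + (PIP−Pplat)] = 0.420 × [0.5×17.0 + 3.0] = 0.420 × 11.5 = 4.83 L·cmH2O.
Power = 16 × 4.83 = 77.28 L·cmH2O/min.
× 0.098 J/(L·cmH2O) → 7.573 J/min.

7.6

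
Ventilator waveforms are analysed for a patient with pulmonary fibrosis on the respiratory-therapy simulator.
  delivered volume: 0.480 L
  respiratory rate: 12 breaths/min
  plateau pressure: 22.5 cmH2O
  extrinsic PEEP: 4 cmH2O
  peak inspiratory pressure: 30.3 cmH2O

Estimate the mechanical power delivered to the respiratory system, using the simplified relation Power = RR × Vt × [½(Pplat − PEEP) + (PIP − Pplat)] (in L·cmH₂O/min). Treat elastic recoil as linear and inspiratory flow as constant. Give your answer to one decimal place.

98.2

Per-breath work = Vt × [½(Pplat−PEEP) + (PIP−Pplat)] = 0.480 × [0.5×18.5 + 7.8] = 0.480 × 17.05 = 8.184 L·cmH2O.
Power = 12 × 8.184 = 98.208 L·cmH2O/min.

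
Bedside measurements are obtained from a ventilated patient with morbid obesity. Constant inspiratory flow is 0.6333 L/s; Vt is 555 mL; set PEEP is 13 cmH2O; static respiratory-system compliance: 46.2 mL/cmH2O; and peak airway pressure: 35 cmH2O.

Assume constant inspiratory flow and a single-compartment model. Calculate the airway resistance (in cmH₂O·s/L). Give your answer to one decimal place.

Equation of motion (constant flow): PIP = Vt/C + R·V̇ + PEEP.
R·V̇ = PIP − Vt/C − PEEP = 35 − 555/46.2 − 13 = 35 − 12.013 − 13 = 9.987 cmH2O.
R = 9.987 / 0.6333 = 15.77 cmH2O·s/L.

15.8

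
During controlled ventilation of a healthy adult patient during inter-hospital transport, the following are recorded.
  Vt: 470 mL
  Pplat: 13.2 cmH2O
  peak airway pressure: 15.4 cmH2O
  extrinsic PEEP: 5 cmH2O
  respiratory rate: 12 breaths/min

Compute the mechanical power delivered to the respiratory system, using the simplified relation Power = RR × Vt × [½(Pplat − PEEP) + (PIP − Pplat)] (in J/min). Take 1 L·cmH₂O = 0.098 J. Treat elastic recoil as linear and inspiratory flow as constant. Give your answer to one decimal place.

Per-breath work = Vt × [½(Pplat−PEEP) + (PIP−Pplat)] = 0.470 × [0.5×8.2 + 2.2] = 0.470 × 6.3 = 2.961 L·cmH2O.
Power = 12 × 2.961 = 35.532 L·cmH2O/min.
× 0.098 J/(L·cmH2O) → 3.482 J/min.

3.5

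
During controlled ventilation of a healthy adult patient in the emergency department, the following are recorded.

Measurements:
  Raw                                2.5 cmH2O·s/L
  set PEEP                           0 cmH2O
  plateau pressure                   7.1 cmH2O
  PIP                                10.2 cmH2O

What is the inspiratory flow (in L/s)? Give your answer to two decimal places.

1.24

flow = (PIP − Pplat) / Raw = 3.1 / 2.5 = 1.24 L/s.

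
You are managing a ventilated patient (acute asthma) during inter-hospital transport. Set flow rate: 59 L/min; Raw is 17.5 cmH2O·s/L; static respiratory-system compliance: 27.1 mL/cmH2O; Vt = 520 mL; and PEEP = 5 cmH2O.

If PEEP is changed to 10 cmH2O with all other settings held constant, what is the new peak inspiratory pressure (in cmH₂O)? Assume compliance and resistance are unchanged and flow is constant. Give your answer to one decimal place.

46.4

Flow: 59 L/min ÷ 60 = 0.9833 L/s.
PIP = Vt/C + R·V̇ + PEEP (constant-flow equation of motion).
Only the baseline term changes: ΔPIP = ΔPEEP = 10 − 5 = 5.0 cmH2O.
Original PIP = 520/27.1 + 17.5×0.9833 + 5 = 41.396 cmH2O; new PIP = 41.396 + (5.0) = 46.396 cmH2O.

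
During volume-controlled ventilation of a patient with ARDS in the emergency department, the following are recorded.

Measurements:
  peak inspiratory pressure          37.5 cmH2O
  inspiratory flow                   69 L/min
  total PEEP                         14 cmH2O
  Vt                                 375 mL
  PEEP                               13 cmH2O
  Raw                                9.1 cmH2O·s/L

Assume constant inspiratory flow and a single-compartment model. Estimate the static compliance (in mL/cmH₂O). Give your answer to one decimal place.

Flow: 69 L/min ÷ 60 = 1.15 L/s.
Total PEEP = 14 cmH2O (set 13 + intrinsic 1); this is the baseline alveolar pressure.
Equation of motion (constant flow): PIP = Vt/C + R·V̇ + PEEP.
Vt/C = PIP − R·V̇ − PEEP = 37.5 − 9.1×1.15 − 14 = 37.5 − 10.465 − 14 = 13.035 cmH2O.
C = Vt / 13.035 = 375 / 13.035 = 28.769 mL/cmH2O.

28.8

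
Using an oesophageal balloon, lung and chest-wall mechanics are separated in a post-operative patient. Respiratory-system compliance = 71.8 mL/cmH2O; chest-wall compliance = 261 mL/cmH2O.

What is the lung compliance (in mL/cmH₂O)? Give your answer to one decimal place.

99.0

1/CL = 1/Crs − 1/Ccw.
1/CL = 1/71.8 − 1/261 = 0.0101.
CL = 99.01 mL/cmH2O.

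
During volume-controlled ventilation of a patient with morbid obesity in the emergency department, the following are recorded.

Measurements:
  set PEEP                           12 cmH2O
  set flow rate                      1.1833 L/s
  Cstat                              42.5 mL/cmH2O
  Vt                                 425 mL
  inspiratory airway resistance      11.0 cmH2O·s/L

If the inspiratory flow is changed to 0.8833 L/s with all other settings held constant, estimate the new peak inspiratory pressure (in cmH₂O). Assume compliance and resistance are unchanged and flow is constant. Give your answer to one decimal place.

PIP = Vt/C + R·V̇ + PEEP (constant-flow equation of motion).
Only the resistive term changes: ΔPIP = R × ΔV̇ = 11.0 × (0.8833 − 1.1833) = 11.0 × -0.3 = -3.3 cmH2O.
Original PIP = 425/42.5 + 11.0×1.1833 + 12 = 35.016 cmH2O; new PIP = 35.016 + (-3.3) = 31.716 cmH2O.

31.7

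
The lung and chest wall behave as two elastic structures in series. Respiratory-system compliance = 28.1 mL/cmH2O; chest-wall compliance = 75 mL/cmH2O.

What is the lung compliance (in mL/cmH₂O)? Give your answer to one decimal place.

1/CL = 1/Crs − 1/Ccw.
1/CL = 1/28.1 − 1/75 = 0.02225.
CL = 44.944 mL/cmH2O.

44.9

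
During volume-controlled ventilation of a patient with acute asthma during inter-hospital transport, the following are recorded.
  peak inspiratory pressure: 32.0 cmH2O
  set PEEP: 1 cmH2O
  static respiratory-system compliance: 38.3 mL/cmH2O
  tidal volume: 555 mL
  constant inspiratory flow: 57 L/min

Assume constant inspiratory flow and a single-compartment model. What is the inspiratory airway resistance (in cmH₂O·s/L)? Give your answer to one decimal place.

Flow: 57 L/min ÷ 60 = 0.95 L/s.
Equation of motion (constant flow): PIP = Vt/C + R·V̇ + PEEP.
R·V̇ = PIP − Vt/C − PEEP = 32.0 − 555/38.3 − 1 = 32.0 − 14.491 − 1 = 16.509 cmH2O.
R = 16.509 / 0.95 = 17.378 cmH2O·s/L.

17.4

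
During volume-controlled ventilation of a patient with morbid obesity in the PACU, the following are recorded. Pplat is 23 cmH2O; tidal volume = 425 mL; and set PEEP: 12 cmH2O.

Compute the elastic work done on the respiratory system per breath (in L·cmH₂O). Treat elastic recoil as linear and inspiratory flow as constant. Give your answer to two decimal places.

2.34

Elastic work ≈ ½ × (Pplat − PEEP) × Vt = 0.5 × (23 − 12) × 0.425 L = 0.5 × 11.0 × 0.425 = 2.338 L·cmH2O.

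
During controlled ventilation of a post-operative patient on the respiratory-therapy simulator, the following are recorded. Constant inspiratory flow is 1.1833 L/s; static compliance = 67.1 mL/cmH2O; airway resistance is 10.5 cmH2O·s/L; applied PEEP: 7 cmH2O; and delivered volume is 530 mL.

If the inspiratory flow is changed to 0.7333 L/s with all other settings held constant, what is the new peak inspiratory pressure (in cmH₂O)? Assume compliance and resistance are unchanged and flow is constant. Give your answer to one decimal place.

22.6

PIP = Vt/C + R·V̇ + PEEP (constant-flow equation of motion).
Only the resistive term changes: ΔPIP = R × ΔV̇ = 10.5 × (0.7333 − 1.1833) = 10.5 × -0.45 = -4.725 cmH2O.
Original PIP = 530/67.1 + 10.5×1.1833 + 7 = 27.323 cmH2O; new PIP = 27.323 + (-4.725) = 22.598 cmH2O.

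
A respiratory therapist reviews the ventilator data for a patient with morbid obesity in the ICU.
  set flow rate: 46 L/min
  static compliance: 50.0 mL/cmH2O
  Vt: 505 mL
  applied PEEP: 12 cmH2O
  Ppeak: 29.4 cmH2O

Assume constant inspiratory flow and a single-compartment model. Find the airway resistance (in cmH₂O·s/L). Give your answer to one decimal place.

Flow: 46 L/min ÷ 60 = 0.7667 L/s.
Equation of motion (constant flow): PIP = Vt/C + R·V̇ + PEEP.
R·V̇ = PIP − Vt/C − PEEP = 29.4 − 505/50.0 − 12 = 29.4 − 10.1 − 12 = 7.3 cmH2O.
R = 7.3 / 0.7667 = 9.521 cmH2O·s/L.

9.5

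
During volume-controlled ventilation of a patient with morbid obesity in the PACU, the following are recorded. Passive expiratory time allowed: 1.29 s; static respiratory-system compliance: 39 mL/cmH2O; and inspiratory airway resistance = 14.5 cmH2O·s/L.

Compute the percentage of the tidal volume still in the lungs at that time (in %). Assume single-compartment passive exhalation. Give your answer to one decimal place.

10.2

τ = R × C = 14.5 × 39 mL/cmH2O = 14.5 × 0.039 L/cmH2O = 0.5655 s.
Passive exhalation: V(t)/V₀ = e^(−t/τ) = e^(−1.29/0.5655) = 0.1022.
Fraction remaining = 0.1022 → 10.22%.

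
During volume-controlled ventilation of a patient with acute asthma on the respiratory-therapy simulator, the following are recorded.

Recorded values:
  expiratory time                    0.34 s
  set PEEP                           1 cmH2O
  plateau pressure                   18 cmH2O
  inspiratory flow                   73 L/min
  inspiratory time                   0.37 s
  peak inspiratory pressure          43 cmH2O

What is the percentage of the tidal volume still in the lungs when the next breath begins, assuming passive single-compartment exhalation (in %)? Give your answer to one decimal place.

Flow: 73 L/min ÷ 60 = 1.2167 L/s.
Vt = flow × Ti = 1.2167 L/s × 0.37 s × 1000 mL/L = 450.18 mL.
R = (PIP − Pplat)/V̇ = (43 − 18) / 1.2167 = 25.0/1.2167 = 20.547 cmH2O·s/L.
C = Vt/(Pplat − PEEP) = 450.18 / (18 − 1) = 450.18/17.0 = 26.481 mL/cmH2O.
τ = R × C = 20.547 × 0.02648 L/cmH2O = 0.5441 s.
Fraction remaining at end-expiration = e^(−Te/τ) = e^(−0.34/0.5441) = 0.5353 → 53.53%.

53.5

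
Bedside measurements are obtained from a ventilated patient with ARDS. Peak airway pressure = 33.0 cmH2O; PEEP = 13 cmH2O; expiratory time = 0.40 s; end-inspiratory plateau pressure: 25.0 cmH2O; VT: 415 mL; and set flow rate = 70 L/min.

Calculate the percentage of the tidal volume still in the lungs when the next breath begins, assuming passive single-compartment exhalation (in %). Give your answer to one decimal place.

18.5

Flow: 70 L/min ÷ 60 = 1.1667 L/s.
R = (PIP − Pplat)/V̇ = (33.0 − 25.0) / 1.1667 = 8.0/1.1667 = 6.857 cmH2O·s/L.
C = Vt/(Pplat − PEEP) = 415.0 / (25.0 − 13) = 415.0/12.0 = 34.583 mL/cmH2O.
τ = R × C = 6.857 × 0.03458 L/cmH2O = 0.2371 s.
Fraction remaining at end-expiration = e^(−Te/τ) = e^(−0.40/0.2371) = 0.1851 → 18.51%.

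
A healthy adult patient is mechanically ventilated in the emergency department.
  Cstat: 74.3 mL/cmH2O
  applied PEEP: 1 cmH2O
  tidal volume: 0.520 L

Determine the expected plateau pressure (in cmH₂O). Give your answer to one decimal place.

Pplat = PEEP + Vt / Cstat = 1 + 520 / 74.3 = 1 + 6.999 = 7.999 cmH2O.

8.0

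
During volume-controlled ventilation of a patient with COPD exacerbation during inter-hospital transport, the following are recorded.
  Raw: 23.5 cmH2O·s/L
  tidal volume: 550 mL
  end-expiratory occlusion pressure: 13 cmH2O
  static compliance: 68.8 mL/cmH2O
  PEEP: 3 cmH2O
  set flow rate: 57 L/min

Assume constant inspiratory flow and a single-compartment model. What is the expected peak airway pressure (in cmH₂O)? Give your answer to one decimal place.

Flow: 57 L/min ÷ 60 = 0.95 L/s.
Total PEEP = 13 cmH2O (set 3 + intrinsic 10); this is the baseline alveolar pressure.
Equation of motion (constant flow): PIP = Vt/C + R·V̇ + PEEP.
PIP = 550/68.8 + 23.5×0.95 + 13 = 7.994 + 22.325 + 13 = 43.319 cmH2O.

43.3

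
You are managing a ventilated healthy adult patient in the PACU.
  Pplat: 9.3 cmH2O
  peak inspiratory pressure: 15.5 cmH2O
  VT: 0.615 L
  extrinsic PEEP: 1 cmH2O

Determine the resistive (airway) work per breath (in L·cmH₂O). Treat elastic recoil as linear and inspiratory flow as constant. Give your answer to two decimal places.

With constant inspiratory flow the resistive pressure is constant at PIP − Pplat = 15.5 − 9.3 = 6.2 cmH2O, so resistive work = 6.2 × 0.615 = 3.813 L·cmH2O.

3.81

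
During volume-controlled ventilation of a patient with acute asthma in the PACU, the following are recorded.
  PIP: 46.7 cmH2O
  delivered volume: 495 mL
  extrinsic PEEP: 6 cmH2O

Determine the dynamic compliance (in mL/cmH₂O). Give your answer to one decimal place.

Dynamic compliance = Vt / (PIP − PEEP) = 495 / (46.7 − 6) = 495 / 40.7 = 12.162 mL/cmH2O.

12.2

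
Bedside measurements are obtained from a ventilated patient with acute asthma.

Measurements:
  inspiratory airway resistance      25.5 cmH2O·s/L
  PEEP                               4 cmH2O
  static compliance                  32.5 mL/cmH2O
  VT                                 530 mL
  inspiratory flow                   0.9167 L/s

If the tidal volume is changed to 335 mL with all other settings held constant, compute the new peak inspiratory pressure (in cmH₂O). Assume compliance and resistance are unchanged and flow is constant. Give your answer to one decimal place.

PIP = Vt/C + R·V̇ + PEEP (constant-flow equation of motion).
Only the elastic term changes: ΔPIP = ΔVt / C = (335 − 530) / 32.5 = -6.0 cmH2O.
Original PIP = 530/32.5 + 25.5×0.9167 + 4 = 43.684 cmH2O; new PIP = 43.684 + (-6.0) = 37.684 cmH2O.

37.7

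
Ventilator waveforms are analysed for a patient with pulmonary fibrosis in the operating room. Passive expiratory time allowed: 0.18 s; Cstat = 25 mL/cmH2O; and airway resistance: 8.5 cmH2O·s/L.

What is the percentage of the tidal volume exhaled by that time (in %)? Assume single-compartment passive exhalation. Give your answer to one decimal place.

57.1

τ = R × C = 8.5 × 25 mL/cmH2O = 8.5 × 0.025 L/cmH2O = 0.2125 s.
Passive exhalation: V(t)/V₀ = e^(−t/τ) = e^(−0.18/0.2125) = 0.4287.
Fraction exhaled = 1 − 0.4287 = 0.5713 → 57.13%.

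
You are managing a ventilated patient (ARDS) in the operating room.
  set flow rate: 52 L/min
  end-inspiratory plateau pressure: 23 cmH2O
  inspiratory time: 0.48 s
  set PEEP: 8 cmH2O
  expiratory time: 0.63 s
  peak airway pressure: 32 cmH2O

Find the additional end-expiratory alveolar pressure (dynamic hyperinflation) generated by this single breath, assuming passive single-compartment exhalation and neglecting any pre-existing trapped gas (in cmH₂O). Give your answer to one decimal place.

1.7

Flow: 52 L/min ÷ 60 = 0.8667 L/s.
Vt = flow × Ti = 0.8667 L/s × 0.48 s × 1000 mL/L = 416.02 mL.
R = (PIP − Pplat)/V̇ = (32 − 23) / 0.8667 = 9.0/0.8667 = 10.384 cmH2O·s/L.
C = Vt/(Pplat − PEEP) = 416.02 / (23 − 8) = 416.02/15.0 = 27.735 mL/cmH2O.
τ = R × C = 10.384 × 0.02774 L/cmH2O = 0.2881 s.
Fraction remaining = e^(−Te/τ) = e^(−0.63/0.2881) = 0.1123; trapped volume = 416.02 × 0.1123 = 46.719 mL.
Additional alveolar pressure from trapping ≈ V_trapped / C = 46.719 / 27.735 = 1.684 cmH2O.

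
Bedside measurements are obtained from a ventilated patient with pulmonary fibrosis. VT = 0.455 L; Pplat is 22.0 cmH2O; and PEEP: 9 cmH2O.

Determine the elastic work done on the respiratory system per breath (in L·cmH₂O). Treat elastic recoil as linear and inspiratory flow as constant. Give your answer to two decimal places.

2.96

Elastic work ≈ ½ × (Pplat − PEEP) × Vt = 0.5 × (22.0 − 9) × 0.455 L = 0.5 × 13.0 × 0.455 = 2.958 L·cmH2O.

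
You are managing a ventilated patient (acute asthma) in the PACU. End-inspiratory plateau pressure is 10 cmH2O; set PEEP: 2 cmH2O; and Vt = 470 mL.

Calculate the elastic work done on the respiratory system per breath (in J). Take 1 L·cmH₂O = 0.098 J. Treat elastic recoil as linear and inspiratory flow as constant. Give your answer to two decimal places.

Elastic work ≈ ½ × (Pplat − PEEP) × Vt = 0.5 × (10 − 2) × 0.470 L = 0.5 × 8.0 × 0.470 = 1.88 L·cmH2O.
× 0.098 J/(L·cmH2O) → 0.1842 J.

0.18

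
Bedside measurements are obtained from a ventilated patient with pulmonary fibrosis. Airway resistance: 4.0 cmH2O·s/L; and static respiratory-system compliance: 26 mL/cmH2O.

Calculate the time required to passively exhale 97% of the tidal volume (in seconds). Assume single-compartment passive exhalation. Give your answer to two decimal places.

0.36

τ = R × C = 4.0 × 26 mL/cmH2O = 4.0 × 0.026 L/cmH2O = 0.104 s.
Exhaled fraction f = 1 − e^(−t/τ) → t = −τ·ln(1 − f) = −0.104·ln(0.03) = 0.3647 s.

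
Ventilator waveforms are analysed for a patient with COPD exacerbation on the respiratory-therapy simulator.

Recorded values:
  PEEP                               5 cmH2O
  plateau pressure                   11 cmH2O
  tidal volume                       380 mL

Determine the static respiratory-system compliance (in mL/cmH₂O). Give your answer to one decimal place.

63.3

Cstat = Vt / (Pplat − PEEP) = 380 / (11 − 5) = 380 / 6.0 = 63.333 mL/cmH2O.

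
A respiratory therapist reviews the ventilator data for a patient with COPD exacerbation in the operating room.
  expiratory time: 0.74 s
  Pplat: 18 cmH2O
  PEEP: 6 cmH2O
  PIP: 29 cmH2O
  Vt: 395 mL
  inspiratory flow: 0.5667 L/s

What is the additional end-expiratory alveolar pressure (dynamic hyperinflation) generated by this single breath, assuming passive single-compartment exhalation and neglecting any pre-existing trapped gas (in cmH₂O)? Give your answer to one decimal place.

3.8

R = (PIP − Pplat)/V̇ = (29 − 18) / 0.5667 = 11.0/0.5667 = 19.411 cmH2O·s/L.
C = Vt/(Pplat − PEEP) = 395.0 / (18 − 6) = 395.0/12.0 = 32.917 mL/cmH2O.
τ = R × C = 19.411 × 0.03292 L/cmH2O = 0.639 s.
Fraction remaining = e^(−Te/τ) = e^(−0.74/0.639) = 0.3141; trapped volume = 395.0 × 0.3141 = 124.07 mL.
Additional alveolar pressure from trapping ≈ V_trapped / C = 124.07 / 32.917 = 3.769 cmH2O.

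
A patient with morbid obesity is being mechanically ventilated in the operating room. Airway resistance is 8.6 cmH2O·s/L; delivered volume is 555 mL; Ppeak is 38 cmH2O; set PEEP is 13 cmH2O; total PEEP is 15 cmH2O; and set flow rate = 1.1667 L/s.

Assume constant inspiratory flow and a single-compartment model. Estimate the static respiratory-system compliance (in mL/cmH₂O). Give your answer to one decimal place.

Total PEEP = 15 cmH2O (set 13 + intrinsic 2); this is the baseline alveolar pressure.
Equation of motion (constant flow): PIP = Vt/C + R·V̇ + PEEP.
Vt/C = PIP − R·V̇ − PEEP = 38 − 8.6×1.1667 − 15 = 38 − 10.034 − 15 = 12.966 cmH2O.
C = Vt / 12.966 = 555 / 12.966 = 42.804 mL/cmH2O.

42.8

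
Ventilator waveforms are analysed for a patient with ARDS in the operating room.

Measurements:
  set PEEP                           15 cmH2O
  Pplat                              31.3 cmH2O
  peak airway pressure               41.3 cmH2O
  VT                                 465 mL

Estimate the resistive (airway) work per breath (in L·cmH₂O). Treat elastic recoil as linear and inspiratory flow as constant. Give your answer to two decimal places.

4.65

With constant inspiratory flow the resistive pressure is constant at PIP − Pplat = 41.3 − 31.3 = 10.0 cmH2O, so resistive work = 10.0 × 0.465 = 4.65 L·cmH2O.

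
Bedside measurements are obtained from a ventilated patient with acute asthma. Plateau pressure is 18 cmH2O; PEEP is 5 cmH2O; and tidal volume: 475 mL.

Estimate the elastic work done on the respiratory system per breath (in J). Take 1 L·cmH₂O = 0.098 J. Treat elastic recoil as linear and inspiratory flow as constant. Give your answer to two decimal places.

0.30

Elastic work ≈ ½ × (Pplat − PEEP) × Vt = 0.5 × (18 − 5) × 0.475 L = 0.5 × 13.0 × 0.475 = 3.088 L·cmH2O.
× 0.098 J/(L·cmH2O) → 0.3026 J.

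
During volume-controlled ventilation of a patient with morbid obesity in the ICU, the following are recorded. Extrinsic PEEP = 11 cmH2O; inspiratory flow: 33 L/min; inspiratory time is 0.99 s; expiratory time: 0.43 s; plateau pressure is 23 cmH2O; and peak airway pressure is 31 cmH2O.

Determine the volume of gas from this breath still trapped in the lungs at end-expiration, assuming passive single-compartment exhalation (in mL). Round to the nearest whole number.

Flow: 33 L/min ÷ 60 = 0.55 L/s.
Vt = flow × Ti = 0.55 L/s × 0.99 s × 1000 mL/L = 544.5 mL.
R = (PIP − Pplat)/V̇ = (31 − 23) / 0.55 = 8.0/0.55 = 14.545 cmH2O·s/L.
C = Vt/(Pplat − PEEP) = 544.5 / (23 − 11) = 544.5/12.0 = 45.375 mL/cmH2O.
τ = R × C = 14.545 × 0.04538 L/cmH2O = 0.6601 s.
Fraction remaining = e^(−Te/τ) = e^(−0.43/0.6601) = 0.5213.
Trapped volume = 544.5 × 0.5213 = 283.85 mL.

284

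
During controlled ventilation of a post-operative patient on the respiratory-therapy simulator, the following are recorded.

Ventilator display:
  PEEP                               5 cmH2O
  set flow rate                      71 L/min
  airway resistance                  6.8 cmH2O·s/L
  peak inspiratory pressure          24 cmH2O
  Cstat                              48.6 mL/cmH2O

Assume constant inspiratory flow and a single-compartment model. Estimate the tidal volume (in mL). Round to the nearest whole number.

Flow: 71 L/min ÷ 60 = 1.1833 L/s.
Equation of motion (constant flow): PIP = Vt/C + R·V̇ + PEEP.
Vt/C = PIP − R·V̇ − PEEP = 24 − 8.046 − 5 = 10.954 cmH2O.
Vt = C × 10.954 = 48.6 × 10.954 = 532.36 mL.

532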